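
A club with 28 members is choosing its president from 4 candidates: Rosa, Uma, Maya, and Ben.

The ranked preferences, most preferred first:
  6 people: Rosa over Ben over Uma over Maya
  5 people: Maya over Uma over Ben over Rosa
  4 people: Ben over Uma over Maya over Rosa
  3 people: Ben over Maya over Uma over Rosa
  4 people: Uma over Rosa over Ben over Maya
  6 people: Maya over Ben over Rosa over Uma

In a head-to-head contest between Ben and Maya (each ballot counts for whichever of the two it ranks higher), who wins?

Ben is ranked above Maya on 17 ballots; Maya above Ben on 11.

Ben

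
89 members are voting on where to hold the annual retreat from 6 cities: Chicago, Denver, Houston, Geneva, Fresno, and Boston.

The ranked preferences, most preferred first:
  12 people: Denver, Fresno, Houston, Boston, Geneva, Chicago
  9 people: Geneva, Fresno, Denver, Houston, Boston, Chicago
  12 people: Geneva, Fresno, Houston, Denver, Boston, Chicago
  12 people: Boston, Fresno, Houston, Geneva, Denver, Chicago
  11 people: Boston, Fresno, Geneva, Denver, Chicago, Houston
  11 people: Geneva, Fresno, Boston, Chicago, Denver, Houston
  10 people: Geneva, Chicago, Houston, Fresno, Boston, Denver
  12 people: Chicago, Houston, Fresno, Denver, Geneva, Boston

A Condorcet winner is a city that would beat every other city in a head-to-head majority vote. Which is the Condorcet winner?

Fresno

Fresno vs Chicago: 67–22
Fresno vs Denver: 77–12
Fresno vs Houston: 67–22
Fresno vs Geneva: 47–42
Fresno vs Boston: 66–23
Fresno beats every other city.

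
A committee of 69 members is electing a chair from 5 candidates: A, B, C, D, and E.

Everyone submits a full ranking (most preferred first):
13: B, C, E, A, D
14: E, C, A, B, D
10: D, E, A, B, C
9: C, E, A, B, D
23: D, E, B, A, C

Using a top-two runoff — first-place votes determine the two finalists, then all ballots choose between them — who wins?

E

Round 1 first-place votes: A 0, B 13, C 9, D 33, E 14. D and E advance.
Runoff: D is ranked above E on 33 ballots, E above D on 36.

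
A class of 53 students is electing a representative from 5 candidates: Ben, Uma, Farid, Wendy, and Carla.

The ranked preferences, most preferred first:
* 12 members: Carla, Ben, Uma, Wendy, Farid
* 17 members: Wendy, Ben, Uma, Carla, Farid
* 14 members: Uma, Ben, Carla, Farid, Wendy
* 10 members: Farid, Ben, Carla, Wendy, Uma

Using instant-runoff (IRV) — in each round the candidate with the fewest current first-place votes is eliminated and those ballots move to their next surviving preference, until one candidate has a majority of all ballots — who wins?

Round 1: Ben 0, Uma 14, Farid 10, Wendy 17, Carla 12. Ben eliminated.
Round 2: Uma 14, Farid 10, Wendy 17, Carla 12. Farid eliminated.
Round 3: Uma 14, Wendy 17, Carla 22. Uma eliminated.
Round 4: Wendy 17, Carla 36. Carla has a majority (≥27).

Carla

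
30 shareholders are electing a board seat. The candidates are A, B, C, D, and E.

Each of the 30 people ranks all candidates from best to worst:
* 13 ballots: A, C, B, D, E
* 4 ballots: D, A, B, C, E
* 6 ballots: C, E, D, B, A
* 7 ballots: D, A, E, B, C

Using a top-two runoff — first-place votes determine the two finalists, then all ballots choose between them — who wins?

Round 1 first-place votes: A 13, B 0, C 6, D 11, E 0. A and D advance.
Runoff: A is ranked above D on 13 ballots, D above A on 17.

D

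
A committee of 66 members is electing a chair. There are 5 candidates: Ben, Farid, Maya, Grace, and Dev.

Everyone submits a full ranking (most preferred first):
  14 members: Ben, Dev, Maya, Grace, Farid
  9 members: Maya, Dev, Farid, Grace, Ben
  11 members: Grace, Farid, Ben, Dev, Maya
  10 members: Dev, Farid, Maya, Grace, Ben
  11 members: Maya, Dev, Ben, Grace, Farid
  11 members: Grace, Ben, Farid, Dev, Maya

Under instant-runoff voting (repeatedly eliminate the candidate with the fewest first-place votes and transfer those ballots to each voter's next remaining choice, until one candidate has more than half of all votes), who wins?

Maya

Round 1: Ben 14, Farid 0, Maya 20, Grace 22, Dev 10. Farid eliminated.
Round 2: Ben 14, Maya 20, Grace 22, Dev 10. Dev eliminated.
Round 3: Ben 14, Maya 30, Grace 22. Ben eliminated.
Round 4: Maya 44, Grace 22. Maya has a majority (≥34).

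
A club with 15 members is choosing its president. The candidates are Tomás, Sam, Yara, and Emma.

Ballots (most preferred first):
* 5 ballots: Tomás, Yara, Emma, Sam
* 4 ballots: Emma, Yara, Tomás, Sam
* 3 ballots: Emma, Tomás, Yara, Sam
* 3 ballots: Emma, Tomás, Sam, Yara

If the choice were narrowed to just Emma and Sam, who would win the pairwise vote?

Emma

Emma is ranked above Sam on 15 ballots; Sam above Emma on 0.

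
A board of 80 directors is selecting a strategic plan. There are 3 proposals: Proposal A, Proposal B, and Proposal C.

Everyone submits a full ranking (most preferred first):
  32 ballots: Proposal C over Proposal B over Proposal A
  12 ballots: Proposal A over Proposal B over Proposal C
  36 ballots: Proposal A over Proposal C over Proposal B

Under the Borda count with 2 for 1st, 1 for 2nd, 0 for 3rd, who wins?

Proposal A: 32×0 + 12×2 + 36×2 = 96
Proposal B: 32×1 + 12×1 + 36×0 = 44
Proposal C: 32×2 + 12×0 + 36×1 = 100

Proposal C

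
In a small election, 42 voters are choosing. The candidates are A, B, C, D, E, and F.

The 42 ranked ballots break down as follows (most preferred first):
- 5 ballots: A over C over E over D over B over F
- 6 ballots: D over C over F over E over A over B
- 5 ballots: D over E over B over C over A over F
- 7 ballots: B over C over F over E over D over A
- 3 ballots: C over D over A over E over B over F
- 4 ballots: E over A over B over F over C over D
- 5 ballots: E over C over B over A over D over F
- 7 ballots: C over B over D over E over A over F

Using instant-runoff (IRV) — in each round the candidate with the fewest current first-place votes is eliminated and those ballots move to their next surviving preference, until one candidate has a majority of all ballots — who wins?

C

Round 1: A 5, B 7, C 10, D 11, E 9, F 0. F eliminated.
Round 2: A 5, B 7, C 10, D 11, E 9. A eliminated.
Round 3: B 7, C 15, D 11, E 9. B eliminated.
Round 4: C 22, D 11, E 9. C has a majority (≥22).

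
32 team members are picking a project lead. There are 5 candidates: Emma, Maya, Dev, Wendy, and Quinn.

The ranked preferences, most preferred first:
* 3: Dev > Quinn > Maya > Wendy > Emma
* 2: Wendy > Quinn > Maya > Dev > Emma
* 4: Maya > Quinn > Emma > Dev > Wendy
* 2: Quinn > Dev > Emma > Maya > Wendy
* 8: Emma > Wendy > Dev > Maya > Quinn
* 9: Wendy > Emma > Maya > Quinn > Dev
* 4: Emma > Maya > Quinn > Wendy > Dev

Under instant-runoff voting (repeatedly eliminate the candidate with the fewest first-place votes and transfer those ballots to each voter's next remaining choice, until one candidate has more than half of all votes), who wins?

Emma

Round 1: Emma 12, Maya 4, Dev 3, Wendy 11, Quinn 2. Quinn eliminated.
Round 2: Emma 12, Maya 4, Dev 5, Wendy 11. Maya eliminated.
Round 3: Emma 16, Dev 5, Wendy 11. Dev eliminated.
Round 4: Emma 18, Wendy 14. Emma has a majority (≥17).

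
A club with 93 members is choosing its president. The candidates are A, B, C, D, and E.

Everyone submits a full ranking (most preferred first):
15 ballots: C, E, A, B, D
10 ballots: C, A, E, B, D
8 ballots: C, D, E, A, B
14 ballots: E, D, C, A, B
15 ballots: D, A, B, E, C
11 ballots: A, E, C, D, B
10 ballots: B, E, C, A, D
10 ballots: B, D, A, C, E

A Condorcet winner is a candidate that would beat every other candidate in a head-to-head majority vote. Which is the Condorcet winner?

E vs A: 47–46
E vs B: 58–35
E vs C: 50–43
E vs D: 60–33
E beats every other candidate.

E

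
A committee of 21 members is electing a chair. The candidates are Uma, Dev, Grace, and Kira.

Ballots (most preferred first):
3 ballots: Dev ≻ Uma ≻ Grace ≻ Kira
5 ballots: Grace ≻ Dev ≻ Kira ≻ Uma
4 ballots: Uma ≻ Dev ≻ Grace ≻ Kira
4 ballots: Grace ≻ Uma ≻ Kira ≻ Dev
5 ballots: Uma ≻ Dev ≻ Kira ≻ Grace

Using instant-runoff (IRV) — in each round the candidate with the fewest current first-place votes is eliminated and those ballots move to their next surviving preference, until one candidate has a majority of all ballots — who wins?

Round 1: Uma 9, Dev 3, Grace 9, Kira 0. Kira eliminated.
Round 2: Uma 9, Dev 3, Grace 9. Dev eliminated.
Round 3: Uma 12, Grace 9. Uma has a majority (≥11).

Uma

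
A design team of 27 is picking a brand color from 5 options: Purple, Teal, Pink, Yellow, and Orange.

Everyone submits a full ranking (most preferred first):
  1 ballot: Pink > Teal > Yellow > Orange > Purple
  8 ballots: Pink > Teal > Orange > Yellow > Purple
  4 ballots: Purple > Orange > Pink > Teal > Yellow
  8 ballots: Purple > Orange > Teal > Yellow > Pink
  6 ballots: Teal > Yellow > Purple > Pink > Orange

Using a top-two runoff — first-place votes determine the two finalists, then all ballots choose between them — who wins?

Round 1 first-place votes: Purple 12, Teal 6, Pink 9, Yellow 0, Orange 0. Purple and Pink advance.
Runoff: Purple is ranked above Pink on 18 ballots, Pink above Purple on 9.

Purple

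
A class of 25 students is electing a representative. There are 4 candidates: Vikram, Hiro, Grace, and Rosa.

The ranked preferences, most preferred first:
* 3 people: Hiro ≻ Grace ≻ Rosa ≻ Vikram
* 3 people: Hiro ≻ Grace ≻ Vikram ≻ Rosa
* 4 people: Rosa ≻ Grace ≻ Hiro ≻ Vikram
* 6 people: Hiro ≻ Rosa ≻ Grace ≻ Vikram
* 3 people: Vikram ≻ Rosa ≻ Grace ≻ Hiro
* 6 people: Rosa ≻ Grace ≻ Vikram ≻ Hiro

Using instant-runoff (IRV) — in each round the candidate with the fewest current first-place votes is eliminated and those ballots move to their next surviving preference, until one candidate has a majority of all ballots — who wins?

Round 1: Vikram 3, Hiro 12, Grace 0, Rosa 10. Grace eliminated.
Round 2: Vikram 3, Hiro 12, Rosa 10. Vikram eliminated.
Round 3: Hiro 12, Rosa 13. Rosa has a majority (≥13).

Rosa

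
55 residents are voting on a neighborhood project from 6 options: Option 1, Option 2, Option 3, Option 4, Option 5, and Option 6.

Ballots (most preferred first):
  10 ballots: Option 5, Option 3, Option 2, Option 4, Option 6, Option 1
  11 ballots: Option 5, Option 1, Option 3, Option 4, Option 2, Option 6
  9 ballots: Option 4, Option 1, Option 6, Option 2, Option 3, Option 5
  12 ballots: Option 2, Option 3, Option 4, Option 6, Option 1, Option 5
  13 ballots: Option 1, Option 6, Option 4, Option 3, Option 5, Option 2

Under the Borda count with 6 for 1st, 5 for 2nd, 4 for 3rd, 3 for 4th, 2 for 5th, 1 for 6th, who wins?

Option 1: 10×1 + 11×5 + 9×5 + 12×2 + 13×6 = 212
Option 2: 10×4 + 11×2 + 9×3 + 12×6 + 13×1 = 174
Option 3: 10×5 + 11×4 + 9×2 + 12×5 + 13×3 = 211
Option 4: 10×3 + 11×3 + 9×6 + 12×4 + 13×4 = 217
Option 5: 10×6 + 11×6 + 9×1 + 12×1 + 13×2 = 173
Option 6: 10×2 + 11×1 + 9×4 + 12×3 + 13×5 = 168

Option 4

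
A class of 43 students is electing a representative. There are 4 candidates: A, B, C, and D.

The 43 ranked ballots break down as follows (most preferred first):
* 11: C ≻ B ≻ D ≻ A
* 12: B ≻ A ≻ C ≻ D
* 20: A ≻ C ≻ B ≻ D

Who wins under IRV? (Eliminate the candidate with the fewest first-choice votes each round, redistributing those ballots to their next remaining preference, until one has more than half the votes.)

B

Round 1: A 20, B 12, C 11, D 0. D eliminated.
Round 2: A 20, B 12, C 11. C eliminated.
Round 3: A 20, B 23. B has a majority (≥22).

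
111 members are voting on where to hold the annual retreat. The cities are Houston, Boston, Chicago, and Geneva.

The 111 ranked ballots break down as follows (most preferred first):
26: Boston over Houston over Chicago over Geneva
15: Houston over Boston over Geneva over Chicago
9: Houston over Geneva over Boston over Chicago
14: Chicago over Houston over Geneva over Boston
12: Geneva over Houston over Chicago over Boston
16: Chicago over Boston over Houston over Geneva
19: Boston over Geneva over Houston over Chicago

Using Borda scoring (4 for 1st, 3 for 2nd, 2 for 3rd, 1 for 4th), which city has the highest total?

Houston

Houston: 26×3 + 15×4 + 9×4 + 14×3 + 12×3 + 16×2 + 19×2 = 322
Boston: 26×4 + 15×3 + 9×2 + 14×1 + 12×1 + 16×3 + 19×4 = 317
Chicago: 26×2 + 15×1 + 9×1 + 14×4 + 12×2 + 16×4 + 19×1 = 239
Geneva: 26×1 + 15×2 + 9×3 + 14×2 + 12×4 + 16×1 + 19×3 = 232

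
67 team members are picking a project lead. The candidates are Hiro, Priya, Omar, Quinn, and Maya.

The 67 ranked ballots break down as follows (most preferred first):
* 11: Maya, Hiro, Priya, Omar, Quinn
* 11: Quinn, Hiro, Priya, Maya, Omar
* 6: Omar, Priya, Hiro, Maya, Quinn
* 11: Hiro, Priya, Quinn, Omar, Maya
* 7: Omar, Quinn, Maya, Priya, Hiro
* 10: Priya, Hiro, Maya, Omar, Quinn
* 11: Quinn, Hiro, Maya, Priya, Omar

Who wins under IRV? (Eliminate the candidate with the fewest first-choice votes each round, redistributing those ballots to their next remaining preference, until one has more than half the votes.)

Round 1: Hiro 11, Priya 10, Omar 13, Quinn 22, Maya 11. Priya eliminated.
Round 2: Hiro 21, Omar 13, Quinn 22, Maya 11. Maya eliminated.
Round 3: Hiro 32, Omar 13, Quinn 22. Omar eliminated.
Round 4: Hiro 38, Quinn 29. Hiro has a majority (≥34).

Hiro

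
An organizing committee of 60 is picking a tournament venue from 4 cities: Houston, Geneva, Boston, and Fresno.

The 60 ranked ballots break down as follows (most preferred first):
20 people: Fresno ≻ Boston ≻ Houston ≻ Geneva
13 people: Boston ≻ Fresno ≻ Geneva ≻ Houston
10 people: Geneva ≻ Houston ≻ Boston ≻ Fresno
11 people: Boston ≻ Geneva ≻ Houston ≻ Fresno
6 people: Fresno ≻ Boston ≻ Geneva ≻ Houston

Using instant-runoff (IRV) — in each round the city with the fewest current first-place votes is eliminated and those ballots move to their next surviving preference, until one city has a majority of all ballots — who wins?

Round 1: Houston 0, Geneva 10, Boston 24, Fresno 26. Houston eliminated.
Round 2: Geneva 10, Boston 24, Fresno 26. Geneva eliminated.
Round 3: Boston 34, Fresno 26. Boston has a majority (≥31).

Boston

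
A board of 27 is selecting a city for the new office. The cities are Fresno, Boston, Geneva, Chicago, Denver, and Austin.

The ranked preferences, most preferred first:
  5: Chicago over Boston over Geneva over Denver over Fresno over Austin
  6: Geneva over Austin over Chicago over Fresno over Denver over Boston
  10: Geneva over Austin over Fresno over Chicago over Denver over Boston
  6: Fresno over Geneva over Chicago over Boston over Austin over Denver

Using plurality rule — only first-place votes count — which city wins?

First-place votes: Fresno 6, Boston 0, Geneva 16, Chicago 5, Denver 0, Austin 0.

Geneva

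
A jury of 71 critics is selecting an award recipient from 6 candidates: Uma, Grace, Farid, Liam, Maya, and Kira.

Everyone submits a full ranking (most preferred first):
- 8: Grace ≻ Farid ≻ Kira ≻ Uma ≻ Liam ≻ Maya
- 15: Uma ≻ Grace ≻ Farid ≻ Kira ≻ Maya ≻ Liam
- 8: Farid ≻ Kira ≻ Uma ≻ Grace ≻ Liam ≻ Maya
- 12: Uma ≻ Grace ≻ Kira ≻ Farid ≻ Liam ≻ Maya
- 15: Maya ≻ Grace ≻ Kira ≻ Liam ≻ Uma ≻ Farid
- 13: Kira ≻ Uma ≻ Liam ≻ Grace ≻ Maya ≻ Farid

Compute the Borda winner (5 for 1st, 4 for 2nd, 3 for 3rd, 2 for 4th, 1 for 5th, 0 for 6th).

Uma: 8×2 + 15×5 + 8×3 + 12×5 + 15×1 + 13×4 = 242
Grace: 8×5 + 15×4 + 8×2 + 12×4 + 15×4 + 13×2 = 250
Farid: 8×4 + 15×3 + 8×5 + 12×2 + 15×0 + 13×0 = 141
Liam: 8×1 + 15×0 + 8×1 + 12×1 + 15×2 + 13×3 = 97
Maya: 8×0 + 15×1 + 8×0 + 12×0 + 15×5 + 13×1 = 103
Kira: 8×3 + 15×2 + 8×4 + 12×3 + 15×3 + 13×5 = 232

Grace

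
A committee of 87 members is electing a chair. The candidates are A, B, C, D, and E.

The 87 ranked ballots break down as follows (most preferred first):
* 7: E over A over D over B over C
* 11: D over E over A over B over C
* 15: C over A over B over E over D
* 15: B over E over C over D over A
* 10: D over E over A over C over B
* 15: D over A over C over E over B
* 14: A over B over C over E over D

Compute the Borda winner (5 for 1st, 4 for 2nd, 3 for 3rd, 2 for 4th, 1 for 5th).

A: 7×4 + 11×3 + 15×4 + 15×1 + 10×3 + 15×4 + 14×5 = 296
B: 7×2 + 11×2 + 15×3 + 15×5 + 10×1 + 15×1 + 14×4 = 237
C: 7×1 + 11×1 + 15×5 + 15×3 + 10×2 + 15×3 + 14×3 = 245
D: 7×3 + 11×5 + 15×1 + 15×2 + 10×5 + 15×5 + 14×1 = 260
E: 7×5 + 11×4 + 15×2 + 15×4 + 10×4 + 15×2 + 14×2 = 267

A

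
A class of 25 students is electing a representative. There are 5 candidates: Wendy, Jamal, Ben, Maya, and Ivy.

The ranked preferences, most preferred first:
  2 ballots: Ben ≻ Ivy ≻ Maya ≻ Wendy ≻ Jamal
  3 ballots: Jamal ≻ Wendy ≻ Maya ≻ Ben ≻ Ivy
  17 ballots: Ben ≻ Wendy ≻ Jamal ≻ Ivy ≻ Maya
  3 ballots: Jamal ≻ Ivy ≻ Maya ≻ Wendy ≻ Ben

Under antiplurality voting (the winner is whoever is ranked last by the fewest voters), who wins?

Wendy

Last-place votes: Wendy 0, Jamal 2, Ben 3, Maya 17, Ivy 3.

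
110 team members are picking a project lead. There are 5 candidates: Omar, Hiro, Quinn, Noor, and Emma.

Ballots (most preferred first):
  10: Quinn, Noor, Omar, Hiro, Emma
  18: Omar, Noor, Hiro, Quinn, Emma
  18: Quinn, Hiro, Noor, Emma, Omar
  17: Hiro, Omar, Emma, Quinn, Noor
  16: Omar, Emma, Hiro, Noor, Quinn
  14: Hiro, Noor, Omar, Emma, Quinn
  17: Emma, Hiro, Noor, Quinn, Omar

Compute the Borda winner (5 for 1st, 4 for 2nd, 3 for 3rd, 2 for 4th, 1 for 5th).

Hiro

Omar: 10×3 + 18×5 + 18×1 + 17×4 + 16×5 + 14×3 + 17×1 = 345
Hiro: 10×2 + 18×3 + 18×4 + 17×5 + 16×3 + 14×5 + 17×4 = 417
Quinn: 10×5 + 18×2 + 18×5 + 17×2 + 16×1 + 14×1 + 17×2 = 274
Noor: 10×4 + 18×4 + 18×3 + 17×1 + 16×2 + 14×4 + 17×3 = 322
Emma: 10×1 + 18×1 + 18×2 + 17×3 + 16×4 + 14×2 + 17×5 = 292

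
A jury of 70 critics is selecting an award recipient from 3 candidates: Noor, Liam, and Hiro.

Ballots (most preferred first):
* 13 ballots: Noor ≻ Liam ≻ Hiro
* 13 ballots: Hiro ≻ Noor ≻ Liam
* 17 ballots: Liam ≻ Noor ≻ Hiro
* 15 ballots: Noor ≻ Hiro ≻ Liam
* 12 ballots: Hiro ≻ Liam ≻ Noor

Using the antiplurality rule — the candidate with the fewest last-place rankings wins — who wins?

Noor

Last-place votes: Noor 12, Liam 28, Hiro 30.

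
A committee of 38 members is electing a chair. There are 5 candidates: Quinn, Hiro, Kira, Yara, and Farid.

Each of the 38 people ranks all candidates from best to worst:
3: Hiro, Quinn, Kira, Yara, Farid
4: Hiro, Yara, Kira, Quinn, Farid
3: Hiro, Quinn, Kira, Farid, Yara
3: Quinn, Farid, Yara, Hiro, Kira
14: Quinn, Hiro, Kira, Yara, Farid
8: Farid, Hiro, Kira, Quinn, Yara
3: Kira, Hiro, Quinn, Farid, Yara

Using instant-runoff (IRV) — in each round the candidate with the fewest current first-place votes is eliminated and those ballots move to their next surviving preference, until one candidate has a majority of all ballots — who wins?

Hiro

Round 1: Quinn 17, Hiro 10, Kira 3, Yara 0, Farid 8. Yara eliminated.
Round 2: Quinn 17, Hiro 10, Kira 3, Farid 8. Kira eliminated.
Round 3: Quinn 17, Hiro 13, Farid 8. Farid eliminated.
Round 4: Quinn 17, Hiro 21. Hiro has a majority (≥20).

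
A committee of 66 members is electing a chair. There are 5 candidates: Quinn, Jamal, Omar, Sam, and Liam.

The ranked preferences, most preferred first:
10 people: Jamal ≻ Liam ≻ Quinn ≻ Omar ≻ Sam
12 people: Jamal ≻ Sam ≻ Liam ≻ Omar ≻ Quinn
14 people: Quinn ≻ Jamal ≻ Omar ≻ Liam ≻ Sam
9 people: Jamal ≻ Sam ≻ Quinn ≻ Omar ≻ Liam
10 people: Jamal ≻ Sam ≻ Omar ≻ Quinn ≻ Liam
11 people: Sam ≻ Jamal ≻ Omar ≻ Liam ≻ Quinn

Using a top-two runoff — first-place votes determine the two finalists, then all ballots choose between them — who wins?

Jamal

Round 1 first-place votes: Quinn 14, Jamal 41, Omar 0, Sam 11, Liam 0. Jamal and Quinn advance.
Runoff: Jamal is ranked above Quinn on 52 ballots, Quinn above Jamal on 14.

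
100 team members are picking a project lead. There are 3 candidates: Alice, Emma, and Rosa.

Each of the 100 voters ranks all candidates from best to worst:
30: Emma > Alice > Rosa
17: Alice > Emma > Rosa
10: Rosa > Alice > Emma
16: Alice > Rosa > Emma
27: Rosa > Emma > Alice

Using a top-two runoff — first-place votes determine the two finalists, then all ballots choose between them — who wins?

Alice

Round 1 first-place votes: Alice 33, Emma 30, Rosa 37. Rosa and Alice advance.
Runoff: Rosa is ranked above Alice on 37 ballots, Alice above Rosa on 63.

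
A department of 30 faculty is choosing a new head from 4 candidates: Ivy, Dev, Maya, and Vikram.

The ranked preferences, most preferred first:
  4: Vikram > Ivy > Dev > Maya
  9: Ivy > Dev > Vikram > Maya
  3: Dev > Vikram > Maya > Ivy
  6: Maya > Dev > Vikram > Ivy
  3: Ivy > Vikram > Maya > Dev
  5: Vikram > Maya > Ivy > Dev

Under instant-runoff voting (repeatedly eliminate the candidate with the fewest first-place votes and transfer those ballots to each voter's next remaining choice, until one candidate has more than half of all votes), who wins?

Vikram

Round 1: Ivy 12, Dev 3, Maya 6, Vikram 9. Dev eliminated.
Round 2: Ivy 12, Maya 6, Vikram 12. Maya eliminated.
Round 3: Ivy 12, Vikram 18. Vikram has a majority (≥16).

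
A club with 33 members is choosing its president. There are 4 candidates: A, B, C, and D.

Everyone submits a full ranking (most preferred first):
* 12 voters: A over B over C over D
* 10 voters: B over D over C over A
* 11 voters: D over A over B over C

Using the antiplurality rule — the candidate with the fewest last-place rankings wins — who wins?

Last-place votes: A 10, B 0, C 11, D 12.

B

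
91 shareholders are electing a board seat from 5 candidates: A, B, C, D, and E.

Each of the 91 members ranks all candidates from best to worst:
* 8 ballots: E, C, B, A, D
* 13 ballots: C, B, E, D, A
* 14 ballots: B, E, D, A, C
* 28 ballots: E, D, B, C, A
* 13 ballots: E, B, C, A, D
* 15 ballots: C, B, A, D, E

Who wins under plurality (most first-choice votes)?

E

First-place votes: A 0, B 14, C 28, D 0, E 49.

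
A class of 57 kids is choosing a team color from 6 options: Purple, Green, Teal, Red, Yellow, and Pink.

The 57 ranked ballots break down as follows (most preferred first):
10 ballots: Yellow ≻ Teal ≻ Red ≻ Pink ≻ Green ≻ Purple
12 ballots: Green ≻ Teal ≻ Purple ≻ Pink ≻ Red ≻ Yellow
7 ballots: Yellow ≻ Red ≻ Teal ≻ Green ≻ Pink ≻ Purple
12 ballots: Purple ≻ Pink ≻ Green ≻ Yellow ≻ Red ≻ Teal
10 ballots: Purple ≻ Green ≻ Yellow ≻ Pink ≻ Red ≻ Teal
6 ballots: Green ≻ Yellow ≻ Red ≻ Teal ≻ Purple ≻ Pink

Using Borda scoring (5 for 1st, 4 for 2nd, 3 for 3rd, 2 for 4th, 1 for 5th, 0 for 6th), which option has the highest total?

Purple: 10×0 + 12×3 + 7×0 + 12×5 + 10×5 + 6×1 = 152
Green: 10×1 + 12×5 + 7×2 + 12×3 + 10×4 + 6×5 = 190
Teal: 10×4 + 12×4 + 7×3 + 12×0 + 10×0 + 6×2 = 121
Red: 10×3 + 12×1 + 7×4 + 12×1 + 10×1 + 6×3 = 110
Yellow: 10×5 + 12×0 + 7×5 + 12×2 + 10×3 + 6×4 = 163
Pink: 10×2 + 12×2 + 7×1 + 12×4 + 10×2 + 6×0 = 119

Green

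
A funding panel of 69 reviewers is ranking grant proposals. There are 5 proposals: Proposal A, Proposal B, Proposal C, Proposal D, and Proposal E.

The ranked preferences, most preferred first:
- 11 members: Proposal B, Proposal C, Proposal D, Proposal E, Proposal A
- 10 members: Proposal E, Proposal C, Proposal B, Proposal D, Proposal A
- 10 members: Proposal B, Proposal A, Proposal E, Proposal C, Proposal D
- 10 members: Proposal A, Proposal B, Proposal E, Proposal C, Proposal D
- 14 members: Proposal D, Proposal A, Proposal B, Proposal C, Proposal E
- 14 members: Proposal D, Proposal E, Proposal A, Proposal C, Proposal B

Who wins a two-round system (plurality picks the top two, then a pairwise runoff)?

Round 1 first-place votes: Proposal A 10, Proposal B 21, Proposal C 0, Proposal D 28, Proposal E 10. Proposal D and Proposal B advance.
Runoff: Proposal D is ranked above Proposal B on 28 ballots, Proposal B above Proposal D on 41.

Proposal B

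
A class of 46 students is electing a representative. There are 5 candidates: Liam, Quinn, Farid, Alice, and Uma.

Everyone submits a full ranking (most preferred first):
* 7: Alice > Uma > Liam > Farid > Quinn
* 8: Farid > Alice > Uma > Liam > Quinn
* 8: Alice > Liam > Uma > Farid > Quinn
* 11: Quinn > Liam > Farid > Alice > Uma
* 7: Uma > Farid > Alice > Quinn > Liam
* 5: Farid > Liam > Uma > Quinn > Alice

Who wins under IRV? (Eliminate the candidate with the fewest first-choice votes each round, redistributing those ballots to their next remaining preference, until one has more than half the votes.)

Farid

Round 1: Liam 0, Quinn 11, Farid 13, Alice 15, Uma 7. Liam eliminated.
Round 2: Quinn 11, Farid 13, Alice 15, Uma 7. Uma eliminated.
Round 3: Quinn 11, Farid 20, Alice 15. Quinn eliminated.
Round 4: Farid 31, Alice 15. Farid has a majority (≥24).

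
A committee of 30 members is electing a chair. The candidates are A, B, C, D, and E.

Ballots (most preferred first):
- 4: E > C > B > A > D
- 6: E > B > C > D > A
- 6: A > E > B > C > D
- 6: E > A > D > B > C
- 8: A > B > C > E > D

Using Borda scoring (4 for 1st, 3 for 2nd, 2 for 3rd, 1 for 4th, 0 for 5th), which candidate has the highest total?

E

A: 4×1 + 6×0 + 6×4 + 6×3 + 8×4 = 78
B: 4×2 + 6×3 + 6×2 + 6×1 + 8×3 = 68
C: 4×3 + 6×2 + 6×1 + 6×0 + 8×2 = 46
D: 4×0 + 6×1 + 6×0 + 6×2 + 8×0 = 18
E: 4×4 + 6×4 + 6×3 + 6×4 + 8×1 = 90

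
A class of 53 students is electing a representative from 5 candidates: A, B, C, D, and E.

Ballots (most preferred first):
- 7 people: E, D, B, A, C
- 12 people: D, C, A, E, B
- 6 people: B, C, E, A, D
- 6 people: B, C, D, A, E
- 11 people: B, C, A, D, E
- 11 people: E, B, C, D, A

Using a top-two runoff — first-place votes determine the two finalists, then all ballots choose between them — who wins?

Round 1 first-place votes: A 0, B 23, C 0, D 12, E 18. B and E advance.
Runoff: B is ranked above E on 23 ballots, E above B on 30.

E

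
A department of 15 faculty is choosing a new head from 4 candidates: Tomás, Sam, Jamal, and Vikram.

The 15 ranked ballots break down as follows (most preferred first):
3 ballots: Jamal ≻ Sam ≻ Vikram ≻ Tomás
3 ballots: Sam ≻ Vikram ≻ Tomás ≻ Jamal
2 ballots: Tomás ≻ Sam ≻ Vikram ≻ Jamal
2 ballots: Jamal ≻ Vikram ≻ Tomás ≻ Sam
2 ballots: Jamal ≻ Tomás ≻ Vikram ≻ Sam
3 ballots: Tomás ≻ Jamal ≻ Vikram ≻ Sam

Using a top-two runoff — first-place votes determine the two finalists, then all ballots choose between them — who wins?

Round 1 first-place votes: Tomás 5, Sam 3, Jamal 7, Vikram 0. Jamal and Tomás advance.
Runoff: Jamal is ranked above Tomás on 7 ballots, Tomás above Jamal on 8.

Tomás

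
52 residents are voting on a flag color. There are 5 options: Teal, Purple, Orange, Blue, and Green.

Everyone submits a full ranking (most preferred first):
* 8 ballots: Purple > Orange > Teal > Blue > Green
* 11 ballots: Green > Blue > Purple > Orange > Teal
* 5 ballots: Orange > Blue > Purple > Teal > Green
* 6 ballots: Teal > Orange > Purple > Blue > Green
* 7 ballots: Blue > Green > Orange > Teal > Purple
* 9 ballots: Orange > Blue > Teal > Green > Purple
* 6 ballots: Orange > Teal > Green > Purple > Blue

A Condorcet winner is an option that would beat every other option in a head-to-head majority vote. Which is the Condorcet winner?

Orange vs Teal: 46–6
Orange vs Purple: 33–19
Orange vs Blue: 34–18
Orange vs Green: 34–18
Orange beats every other option.

Orange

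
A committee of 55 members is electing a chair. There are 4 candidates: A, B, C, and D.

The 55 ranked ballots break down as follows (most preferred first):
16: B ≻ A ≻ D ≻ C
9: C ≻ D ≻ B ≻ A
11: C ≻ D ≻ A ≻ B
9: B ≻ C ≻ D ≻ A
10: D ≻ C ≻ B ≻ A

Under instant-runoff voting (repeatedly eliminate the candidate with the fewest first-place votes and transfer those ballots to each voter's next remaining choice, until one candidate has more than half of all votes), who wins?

C

Round 1: A 0, B 25, C 20, D 10. A eliminated.
Round 2: B 25, C 20, D 10. D eliminated.
Round 3: B 25, C 30. C has a majority (≥28).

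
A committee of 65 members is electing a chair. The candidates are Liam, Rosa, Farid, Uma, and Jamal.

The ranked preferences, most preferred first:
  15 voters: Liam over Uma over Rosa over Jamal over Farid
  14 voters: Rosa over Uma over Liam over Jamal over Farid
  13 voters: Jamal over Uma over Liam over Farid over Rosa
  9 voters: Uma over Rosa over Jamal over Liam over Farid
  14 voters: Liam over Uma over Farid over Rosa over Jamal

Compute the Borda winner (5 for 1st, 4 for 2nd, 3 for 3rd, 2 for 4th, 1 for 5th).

Uma

Liam: 15×5 + 14×3 + 13×3 + 9×2 + 14×5 = 244
Rosa: 15×3 + 14×5 + 13×1 + 9×4 + 14×2 = 192
Farid: 15×1 + 14×1 + 13×2 + 9×1 + 14×3 = 106
Uma: 15×4 + 14×4 + 13×4 + 9×5 + 14×4 = 269
Jamal: 15×2 + 14×2 + 13×5 + 9×3 + 14×1 = 164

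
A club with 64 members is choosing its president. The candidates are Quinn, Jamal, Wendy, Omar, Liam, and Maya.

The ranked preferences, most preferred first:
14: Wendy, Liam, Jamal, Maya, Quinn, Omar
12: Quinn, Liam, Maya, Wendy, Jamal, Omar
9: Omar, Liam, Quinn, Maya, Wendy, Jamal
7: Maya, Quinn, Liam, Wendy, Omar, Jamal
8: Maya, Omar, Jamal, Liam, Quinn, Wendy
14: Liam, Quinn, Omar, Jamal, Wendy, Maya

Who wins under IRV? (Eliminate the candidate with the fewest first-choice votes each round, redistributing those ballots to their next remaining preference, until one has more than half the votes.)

Round 1: Quinn 12, Jamal 0, Wendy 14, Omar 9, Liam 14, Maya 15. Jamal eliminated.
Round 2: Quinn 12, Wendy 14, Omar 9, Liam 14, Maya 15. Omar eliminated.
Round 3: Quinn 12, Wendy 14, Liam 23, Maya 15. Quinn eliminated.
Round 4: Wendy 14, Liam 35, Maya 15. Liam has a majority (≥33).

Liam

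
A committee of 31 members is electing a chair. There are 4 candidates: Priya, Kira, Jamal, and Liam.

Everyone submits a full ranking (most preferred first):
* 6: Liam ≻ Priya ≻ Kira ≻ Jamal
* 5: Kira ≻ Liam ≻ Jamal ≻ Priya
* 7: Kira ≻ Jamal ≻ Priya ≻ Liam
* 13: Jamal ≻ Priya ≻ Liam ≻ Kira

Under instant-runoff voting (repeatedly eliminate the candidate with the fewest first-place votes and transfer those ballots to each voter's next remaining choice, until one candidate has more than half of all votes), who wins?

Kira

Round 1: Priya 0, Kira 12, Jamal 13, Liam 6. Priya eliminated.
Round 2: Kira 12, Jamal 13, Liam 6. Liam eliminated.
Round 3: Kira 18, Jamal 13. Kira has a majority (≥16).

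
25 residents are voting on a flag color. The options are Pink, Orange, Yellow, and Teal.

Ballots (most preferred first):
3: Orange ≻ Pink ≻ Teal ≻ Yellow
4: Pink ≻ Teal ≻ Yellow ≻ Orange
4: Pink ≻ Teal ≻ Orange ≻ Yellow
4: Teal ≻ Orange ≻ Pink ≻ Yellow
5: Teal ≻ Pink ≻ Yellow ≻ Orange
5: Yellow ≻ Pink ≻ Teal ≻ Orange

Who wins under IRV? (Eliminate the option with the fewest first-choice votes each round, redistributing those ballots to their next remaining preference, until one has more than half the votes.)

Pink

Round 1: Pink 8, Orange 3, Yellow 5, Teal 9. Orange eliminated.
Round 2: Pink 11, Yellow 5, Teal 9. Yellow eliminated.
Round 3: Pink 16, Teal 9. Pink has a majority (≥13).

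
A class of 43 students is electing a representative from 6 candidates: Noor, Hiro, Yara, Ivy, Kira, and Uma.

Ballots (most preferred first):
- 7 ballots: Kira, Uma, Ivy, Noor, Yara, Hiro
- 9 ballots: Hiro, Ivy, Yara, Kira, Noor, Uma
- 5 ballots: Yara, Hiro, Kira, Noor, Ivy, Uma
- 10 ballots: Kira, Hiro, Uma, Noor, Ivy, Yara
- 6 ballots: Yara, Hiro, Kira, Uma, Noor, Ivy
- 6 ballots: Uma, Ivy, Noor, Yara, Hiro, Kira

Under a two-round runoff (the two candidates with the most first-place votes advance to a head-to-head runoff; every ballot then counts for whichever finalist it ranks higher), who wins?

Round 1 first-place votes: Noor 0, Hiro 9, Yara 11, Ivy 0, Kira 17, Uma 6. Kira and Yara advance.
Runoff: Kira is ranked above Yara on 17 ballots, Yara above Kira on 26.

Yara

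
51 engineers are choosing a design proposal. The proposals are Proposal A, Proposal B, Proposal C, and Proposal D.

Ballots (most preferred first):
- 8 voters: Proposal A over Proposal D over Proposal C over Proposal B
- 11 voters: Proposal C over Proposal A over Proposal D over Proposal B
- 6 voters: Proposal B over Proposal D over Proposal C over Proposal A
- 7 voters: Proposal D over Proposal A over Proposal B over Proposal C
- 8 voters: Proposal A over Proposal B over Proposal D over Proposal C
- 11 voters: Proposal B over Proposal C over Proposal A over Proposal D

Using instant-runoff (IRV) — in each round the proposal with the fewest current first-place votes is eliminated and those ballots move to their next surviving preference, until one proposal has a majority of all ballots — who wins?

Round 1: Proposal A 16, Proposal B 17, Proposal C 11, Proposal D 7. Proposal D eliminated.
Round 2: Proposal A 23, Proposal B 17, Proposal C 11. Proposal C eliminated.
Round 3: Proposal A 34, Proposal B 17. Proposal A has a majority (≥26).

Proposal A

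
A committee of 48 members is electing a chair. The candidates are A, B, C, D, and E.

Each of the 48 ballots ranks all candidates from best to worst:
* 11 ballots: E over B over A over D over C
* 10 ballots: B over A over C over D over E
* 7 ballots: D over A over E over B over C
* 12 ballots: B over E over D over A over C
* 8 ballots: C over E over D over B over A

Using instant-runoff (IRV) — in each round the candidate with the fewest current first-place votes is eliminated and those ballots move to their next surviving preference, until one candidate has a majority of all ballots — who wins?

Round 1: A 0, B 22, C 8, D 7, E 11. A eliminated.
Round 2: B 22, C 8, D 7, E 11. D eliminated.
Round 3: B 22, C 8, E 18. C eliminated.
Round 4: B 22, E 26. E has a majority (≥25).

E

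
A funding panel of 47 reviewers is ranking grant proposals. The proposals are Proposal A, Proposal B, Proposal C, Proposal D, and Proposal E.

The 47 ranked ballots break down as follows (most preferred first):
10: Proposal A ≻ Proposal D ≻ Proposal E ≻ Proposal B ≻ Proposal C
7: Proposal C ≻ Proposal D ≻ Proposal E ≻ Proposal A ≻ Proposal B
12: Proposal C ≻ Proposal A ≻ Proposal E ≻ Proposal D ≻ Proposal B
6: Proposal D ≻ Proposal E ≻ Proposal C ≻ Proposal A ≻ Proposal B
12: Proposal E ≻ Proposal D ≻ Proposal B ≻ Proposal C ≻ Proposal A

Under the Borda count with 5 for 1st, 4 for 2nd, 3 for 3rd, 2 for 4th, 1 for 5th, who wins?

Proposal E

Proposal A: 10×5 + 7×2 + 12×4 + 6×2 + 12×1 = 136
Proposal B: 10×2 + 7×1 + 12×1 + 6×1 + 12×3 = 81
Proposal C: 10×1 + 7×5 + 12×5 + 6×3 + 12×2 = 147
Proposal D: 10×4 + 7×4 + 12×2 + 6×5 + 12×4 = 170
Proposal E: 10×3 + 7×3 + 12×3 + 6×4 + 12×5 = 171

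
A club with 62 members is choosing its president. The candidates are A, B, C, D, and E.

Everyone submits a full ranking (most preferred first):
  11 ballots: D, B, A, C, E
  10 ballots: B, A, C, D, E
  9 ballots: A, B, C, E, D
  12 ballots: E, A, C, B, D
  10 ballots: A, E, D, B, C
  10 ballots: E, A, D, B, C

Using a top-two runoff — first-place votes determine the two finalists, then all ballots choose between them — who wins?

A

Round 1 first-place votes: A 19, B 10, C 0, D 11, E 22. E and A advance.
Runoff: E is ranked above A on 22 ballots, A above E on 40.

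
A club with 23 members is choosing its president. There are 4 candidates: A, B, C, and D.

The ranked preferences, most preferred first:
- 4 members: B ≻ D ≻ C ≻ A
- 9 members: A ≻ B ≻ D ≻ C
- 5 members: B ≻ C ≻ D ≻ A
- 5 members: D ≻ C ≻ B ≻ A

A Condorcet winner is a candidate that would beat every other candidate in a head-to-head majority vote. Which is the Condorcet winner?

B

B vs A: 14–9
B vs C: 18–5
B vs D: 18–5
B beats every other candidate.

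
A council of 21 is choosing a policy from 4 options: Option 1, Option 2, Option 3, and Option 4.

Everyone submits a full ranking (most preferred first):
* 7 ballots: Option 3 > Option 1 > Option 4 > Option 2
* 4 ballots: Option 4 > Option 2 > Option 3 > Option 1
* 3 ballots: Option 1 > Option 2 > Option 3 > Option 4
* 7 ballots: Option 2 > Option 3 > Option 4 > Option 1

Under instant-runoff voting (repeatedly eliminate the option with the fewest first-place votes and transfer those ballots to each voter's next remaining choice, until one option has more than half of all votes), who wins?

Option 2

Round 1: Option 1 3, Option 2 7, Option 3 7, Option 4 4. Option 1 eliminated.
Round 2: Option 2 10, Option 3 7, Option 4 4. Option 4 eliminated.
Round 3: Option 2 14, Option 3 7. Option 2 has a majority (≥11).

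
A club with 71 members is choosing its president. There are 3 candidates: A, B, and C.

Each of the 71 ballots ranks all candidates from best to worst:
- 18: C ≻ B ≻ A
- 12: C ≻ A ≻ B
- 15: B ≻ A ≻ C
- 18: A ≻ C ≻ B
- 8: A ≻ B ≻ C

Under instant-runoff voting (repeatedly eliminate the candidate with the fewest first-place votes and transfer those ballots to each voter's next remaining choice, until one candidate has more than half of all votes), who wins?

Round 1: A 26, B 15, C 30. B eliminated.
Round 2: A 41, C 30. A has a majority (≥36).

A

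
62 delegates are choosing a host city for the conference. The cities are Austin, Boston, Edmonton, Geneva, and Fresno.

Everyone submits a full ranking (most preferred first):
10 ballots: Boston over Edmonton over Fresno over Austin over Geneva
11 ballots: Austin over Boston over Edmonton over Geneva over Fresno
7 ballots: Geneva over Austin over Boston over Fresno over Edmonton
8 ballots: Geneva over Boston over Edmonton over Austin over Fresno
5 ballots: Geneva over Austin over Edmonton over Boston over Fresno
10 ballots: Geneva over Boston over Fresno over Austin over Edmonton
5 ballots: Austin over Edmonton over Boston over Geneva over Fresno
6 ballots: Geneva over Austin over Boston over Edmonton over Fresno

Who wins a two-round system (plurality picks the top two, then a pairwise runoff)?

Geneva

Round 1 first-place votes: Austin 16, Boston 10, Edmonton 0, Geneva 36, Fresno 0. Geneva and Austin advance.
Runoff: Geneva is ranked above Austin on 36 ballots, Austin above Geneva on 26.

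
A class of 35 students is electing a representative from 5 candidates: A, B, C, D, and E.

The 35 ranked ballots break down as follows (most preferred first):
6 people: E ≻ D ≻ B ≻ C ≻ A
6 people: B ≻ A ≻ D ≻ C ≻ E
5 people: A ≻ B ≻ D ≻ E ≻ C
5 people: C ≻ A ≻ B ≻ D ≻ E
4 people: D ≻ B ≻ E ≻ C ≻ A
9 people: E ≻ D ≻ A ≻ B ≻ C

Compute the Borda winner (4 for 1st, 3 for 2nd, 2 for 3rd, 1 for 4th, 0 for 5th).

A: 6×0 + 6×3 + 5×4 + 5×3 + 4×0 + 9×2 = 71
B: 6×2 + 6×4 + 5×3 + 5×2 + 4×3 + 9×1 = 82
C: 6×1 + 6×1 + 5×0 + 5×4 + 4×1 + 9×0 = 36
D: 6×3 + 6×2 + 5×2 + 5×1 + 4×4 + 9×3 = 88
E: 6×4 + 6×0 + 5×1 + 5×0 + 4×2 + 9×4 = 73

D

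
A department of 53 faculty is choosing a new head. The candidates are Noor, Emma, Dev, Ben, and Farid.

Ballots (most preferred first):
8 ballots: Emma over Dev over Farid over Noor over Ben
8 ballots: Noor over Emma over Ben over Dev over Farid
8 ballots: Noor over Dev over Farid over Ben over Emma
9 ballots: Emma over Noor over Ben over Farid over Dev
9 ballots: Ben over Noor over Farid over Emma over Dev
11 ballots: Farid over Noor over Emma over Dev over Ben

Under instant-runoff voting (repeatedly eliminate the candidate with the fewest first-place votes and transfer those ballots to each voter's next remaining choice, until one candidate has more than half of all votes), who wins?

Noor

Round 1: Noor 16, Emma 17, Dev 0, Ben 9, Farid 11. Dev eliminated.
Round 2: Noor 16, Emma 17, Ben 9, Farid 11. Ben eliminated.
Round 3: Noor 25, Emma 17, Farid 11. Farid eliminated.
Round 4: Noor 36, Emma 17. Noor has a majority (≥27).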